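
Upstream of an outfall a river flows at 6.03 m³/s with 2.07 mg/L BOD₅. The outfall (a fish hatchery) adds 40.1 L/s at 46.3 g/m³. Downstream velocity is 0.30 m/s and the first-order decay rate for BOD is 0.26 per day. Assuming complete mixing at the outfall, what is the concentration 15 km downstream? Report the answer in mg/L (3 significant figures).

2.03 mg/L

40.1 L/s = 0.0401 m³/s.
After complete mixing, C₀ = (0.0401·46.3 + 6.03·2.07) / 6.07 = 2.362 mg/L.
Travel time t = 1.5e+04 m / 0.30 m/s = 5e+04 s = 0.5787 d.
C = 2.362·exp(−0.26·0.5787) = 2.362·0.8603 = 2.032 mg/L.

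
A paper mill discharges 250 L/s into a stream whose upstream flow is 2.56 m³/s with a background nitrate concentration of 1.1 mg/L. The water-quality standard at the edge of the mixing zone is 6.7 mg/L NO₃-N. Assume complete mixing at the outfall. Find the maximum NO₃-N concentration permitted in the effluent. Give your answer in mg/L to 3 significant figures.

250 L/s = 0.25 m³/s.
Mass balance: 6.7·2.81 = 0.25·Cₑ + 2.56·1.1.
Cₑ = (18.83 − 2.816) / 0.25 = 64.04 mg/L.

64.0 mg/L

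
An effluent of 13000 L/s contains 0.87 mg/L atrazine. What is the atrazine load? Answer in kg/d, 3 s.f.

977 kg/d

13000 L/s = 13 m³/s.
Mass flux = Q·C = 13 m³/s × 0.87 g/m³ = 11.31 g/s.
= 11.31 g/s × 86.4 = 977.2 kg/d.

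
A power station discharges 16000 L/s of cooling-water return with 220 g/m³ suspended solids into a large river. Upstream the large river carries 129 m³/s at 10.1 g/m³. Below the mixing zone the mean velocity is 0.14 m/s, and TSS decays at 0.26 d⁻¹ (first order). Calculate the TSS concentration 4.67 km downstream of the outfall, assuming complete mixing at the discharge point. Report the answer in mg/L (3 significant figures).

30.1 mg/L

16000 L/s = 16 m³/s.
After complete mixing, C₀ = (16·220 + 129·10.1) / 145 = 33.26 mg/L.
Travel time t = 4670 m / 0.14 m/s = 3.336e+04 s = 0.3861 d.
C = 33.26·exp(−0.26·0.3861) = 33.26·0.9045 = 30.08 mg/L.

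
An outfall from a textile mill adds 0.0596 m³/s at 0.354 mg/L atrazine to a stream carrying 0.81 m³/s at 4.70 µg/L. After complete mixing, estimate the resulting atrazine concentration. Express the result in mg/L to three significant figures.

0.0286 mg/L

4.70 µg/L = 0.0047 mg/L.
Conservation of mass across the mixing zone: C = (0.0596·0.354 + 0.81·0.0047) / (0.0596 + 0.81) = 0.02491/0.8696 = 0.02864 mg/L.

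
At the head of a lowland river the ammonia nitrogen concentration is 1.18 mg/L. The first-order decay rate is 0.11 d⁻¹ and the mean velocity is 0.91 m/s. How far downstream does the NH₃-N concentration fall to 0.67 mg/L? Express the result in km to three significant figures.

From C = C₀·e^(−kt), t = ln(C₀/C)/k = ln(1.18/0.67)/0.11 = 0.566/0.11 = 5.145 d.
Distance = v·t = 0.91 m/s × 4.446e+05 s = 4.046e+05 m = 404.6 km.

405 km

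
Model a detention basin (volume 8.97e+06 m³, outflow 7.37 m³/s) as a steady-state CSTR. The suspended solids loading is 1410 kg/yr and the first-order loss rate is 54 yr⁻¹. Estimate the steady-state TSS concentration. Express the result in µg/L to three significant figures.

1.97 µg/L

Outflow Q = 7.37 m³/s × 3.156e+07 s/yr = 2.326e+08 m³/yr.
Steady-state CSTR mass balance: W = Q·C + k·V·C, so C = W/(Q + kV).
Q + kV = 2.326e+08 + 54·8.97e+06 = 7.17e+08 m³/yr.
C = 1410/7.17e+08 = 1.967e-06 kg/m³ = 0.001967 mg/L = 1.967 µg/L.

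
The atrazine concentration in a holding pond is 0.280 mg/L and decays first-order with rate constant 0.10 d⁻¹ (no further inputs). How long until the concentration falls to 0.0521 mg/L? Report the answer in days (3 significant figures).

16.8 d

t = ln(C₀/C)/k = ln(0.280/0.0521)/0.10 = 1.682/0.10 = 16.82 d.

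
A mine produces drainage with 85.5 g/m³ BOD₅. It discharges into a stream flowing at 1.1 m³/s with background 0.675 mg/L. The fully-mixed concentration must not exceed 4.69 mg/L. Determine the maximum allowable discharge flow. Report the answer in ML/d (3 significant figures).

4.72 ML/d

Mass balance at complete mixing: C_std·(Q_w + Q_r) = Q_w·C_e + Q_r·C_b.
Rearranging, Q_w = Q_r·(C_std − C_b)/(C_e − C_std) = 1.1·(4.69 − 0.675) / (85.5 − 4.69) = 0.05465 m³/s.
= 4.722 ML/d.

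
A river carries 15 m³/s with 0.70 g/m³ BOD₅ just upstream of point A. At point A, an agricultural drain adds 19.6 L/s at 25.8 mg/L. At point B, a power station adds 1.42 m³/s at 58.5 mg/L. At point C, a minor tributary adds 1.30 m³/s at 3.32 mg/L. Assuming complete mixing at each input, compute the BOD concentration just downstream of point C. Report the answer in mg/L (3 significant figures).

5.55 mg/L

19.6 L/s = 0.0196 m³/s.
After input A: C = (15·0.7 + 0.0196·25.8) / 15.02 = 0.7328 mg/L.
After input B: C = (15.02·0.7328 + 1.42·58.5) / 16.44 = 5.723 mg/L.
After input C: C = (16.44·5.723 + 1.3·3.32) / 17.74 = 5.546 mg/L.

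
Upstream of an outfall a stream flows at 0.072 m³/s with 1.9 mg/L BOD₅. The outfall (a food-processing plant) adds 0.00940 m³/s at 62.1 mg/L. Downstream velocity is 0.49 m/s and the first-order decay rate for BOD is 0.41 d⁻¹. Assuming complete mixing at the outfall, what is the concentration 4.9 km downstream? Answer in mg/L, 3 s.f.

After complete mixing, C₀ = (0.0094·62.1 + 0.072·1.9) / 0.0814 = 8.852 mg/L.
Travel time t = 4900 m / 0.49 m/s = 1e+04 s = 0.1157 d.
C = 8.852·exp(−0.41·0.1157) = 8.852·0.9537 = 8.442 mg/L.

8.44 mg/L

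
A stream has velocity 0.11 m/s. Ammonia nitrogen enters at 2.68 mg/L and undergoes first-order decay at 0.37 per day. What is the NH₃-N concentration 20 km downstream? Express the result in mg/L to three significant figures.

Travel time t = 20 km / 0.11 m/s = 2e+04/0.11 = 1.818e+05 s = 2.104 d.
First-order decay: C = 2.68·exp(−0.37·2.104) = 2.68·0.459 = 1.23 mg/L.

1.23 mg/L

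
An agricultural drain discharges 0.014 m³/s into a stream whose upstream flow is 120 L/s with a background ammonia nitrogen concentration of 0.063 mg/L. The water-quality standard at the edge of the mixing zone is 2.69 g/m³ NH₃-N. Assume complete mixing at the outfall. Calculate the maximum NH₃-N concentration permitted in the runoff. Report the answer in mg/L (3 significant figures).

25.2 mg/L

120 L/s = 0.12 m³/s.
Mass balance: 2.69·0.134 = 0.014·Cₑ + 0.12·0.063.
Cₑ = (0.3605 − 0.00756) / 0.014 = 25.21 mg/L.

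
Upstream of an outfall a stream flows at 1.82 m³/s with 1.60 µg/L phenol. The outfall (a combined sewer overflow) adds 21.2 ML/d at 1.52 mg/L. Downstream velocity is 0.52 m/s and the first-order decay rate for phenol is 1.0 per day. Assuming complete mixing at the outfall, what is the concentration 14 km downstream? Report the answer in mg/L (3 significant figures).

21.2 ML/d = 0.2454 m³/s.
1.60 µg/L = 0.0016 mg/L.
After complete mixing, C₀ = (0.2454·1.52 + 1.82·0.0016) / 2.065 = 0.182 mg/L.
Travel time t = 1.4e+04 m / 0.52 m/s = 2.692e+04 s = 0.3116 d.
C = 0.182·exp(−1.0·0.3116) = 0.182·0.7323 = 0.1333 mg/L.

0.133 mg/L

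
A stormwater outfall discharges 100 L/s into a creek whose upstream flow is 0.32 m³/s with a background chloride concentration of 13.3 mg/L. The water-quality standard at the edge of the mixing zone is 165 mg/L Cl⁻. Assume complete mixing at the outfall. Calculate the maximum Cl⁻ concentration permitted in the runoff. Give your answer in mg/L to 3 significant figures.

650 mg/L

100 L/s = 0.1 m³/s.
Mass balance: 165·0.42 = 0.1·Cₑ + 0.32·13.3.
Cₑ = (69.3 − 4.256) / 0.1 = 650.4 mg/L.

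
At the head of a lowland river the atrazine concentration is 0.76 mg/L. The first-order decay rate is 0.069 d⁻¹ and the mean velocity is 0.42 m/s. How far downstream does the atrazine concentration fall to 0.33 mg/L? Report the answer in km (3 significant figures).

From C = C₀·e^(−kt), t = ln(C₀/C)/k = ln(0.76/0.33)/0.069 = 0.8342/0.069 = 12.09 d.
Distance = v·t = 0.42 m/s × 1.045e+06 s = 4.387e+05 m = 438.7 km.

439 km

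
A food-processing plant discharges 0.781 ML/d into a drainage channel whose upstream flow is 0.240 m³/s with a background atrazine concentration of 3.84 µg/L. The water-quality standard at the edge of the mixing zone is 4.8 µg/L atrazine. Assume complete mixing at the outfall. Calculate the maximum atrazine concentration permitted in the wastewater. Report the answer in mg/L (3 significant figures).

0.781 ML/d = 0.009039 m³/s.
3.84 µg/L = 0.00384 mg/L.
4.8 µg/L = 0.0048 mg/L.
Mass balance: 0.0048·0.249 = 0.009039·Cₑ + 0.24·0.00384.
Cₑ = (0.001195 − 0.0009216) / 0.009039 = 0.03029 mg/L.

0.0303 mg/L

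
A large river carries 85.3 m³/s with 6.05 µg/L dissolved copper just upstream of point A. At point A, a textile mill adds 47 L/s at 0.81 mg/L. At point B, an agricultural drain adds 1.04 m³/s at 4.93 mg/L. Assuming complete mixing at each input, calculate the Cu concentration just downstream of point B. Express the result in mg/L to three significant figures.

0.0658 mg/L

6.05 µg/L = 0.00605 mg/L.
47 L/s = 0.047 m³/s.
After input A: C = (85.3·0.00605 + 0.047·0.81) / 85.35 = 0.006493 mg/L.
After input B: C = (85.35·0.006493 + 1.04·4.93) / 86.39 = 0.06577 mg/L.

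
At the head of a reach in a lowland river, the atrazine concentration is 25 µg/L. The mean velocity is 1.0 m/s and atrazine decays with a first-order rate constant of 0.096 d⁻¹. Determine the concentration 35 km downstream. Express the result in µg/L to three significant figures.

24.0 µg/L

Travel time t = 35 km / 1.0 m/s = 3.5e+04/1.0 = 3.5e+04 s = 0.4051 d.
First-order decay: C = 25·exp(−0.096·0.4051) = 25·0.9619 = 24.05 µg/L.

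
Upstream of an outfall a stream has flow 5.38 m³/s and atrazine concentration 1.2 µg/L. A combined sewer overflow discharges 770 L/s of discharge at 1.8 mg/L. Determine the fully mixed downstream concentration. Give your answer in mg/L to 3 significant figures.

770 L/s = 0.77 m³/s.
1.2 µg/L = 0.0012 mg/L.
Conservation of mass across the mixing zone: C = (0.77·1.8 + 5.38·0.0012) / (0.77 + 5.38) = 1.392/6.15 = 0.2264 mg/L.

0.226 mg/L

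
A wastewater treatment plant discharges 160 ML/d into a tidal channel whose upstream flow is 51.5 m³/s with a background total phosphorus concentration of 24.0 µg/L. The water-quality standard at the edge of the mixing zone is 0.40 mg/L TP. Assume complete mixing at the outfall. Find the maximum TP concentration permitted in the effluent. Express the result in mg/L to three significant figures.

10.9 mg/L

160 ML/d = 1.852 m³/s.
24.0 µg/L = 0.024 mg/L.
Mass balance: 0.4·53.35 = 1.852·Cₑ + 51.5·0.024.
Cₑ = (21.34 − 1.236) / 1.852 = 10.86 mg/L.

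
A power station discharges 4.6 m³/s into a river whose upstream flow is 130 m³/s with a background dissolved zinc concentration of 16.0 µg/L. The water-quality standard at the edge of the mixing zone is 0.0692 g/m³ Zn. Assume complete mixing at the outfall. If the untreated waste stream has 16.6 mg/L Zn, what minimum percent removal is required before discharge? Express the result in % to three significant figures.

16.0 µg/L = 0.016 mg/L.
Mass balance: 0.0692·134.6 = 4.6·Cₑ + 130·0.016.
Cₑ = (9.314 − 2.08) / 4.6 = 1.573 mg/L.
Required removal = 1 − 1.573/16.6 = 90.53 %.

90.5 %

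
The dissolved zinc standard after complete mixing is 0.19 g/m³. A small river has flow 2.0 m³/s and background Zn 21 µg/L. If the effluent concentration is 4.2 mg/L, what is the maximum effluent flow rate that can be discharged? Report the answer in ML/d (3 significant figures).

21 µg/L = 0.021 mg/L.
Mass balance at complete mixing: C_std·(Q_w + Q_r) = Q_w·C_e + Q_r·C_b.
Rearranging, Q_w = Q_r·(C_std − C_b)/(C_e − C_std) = 2.0·(0.19 − 0.021) / (4.2 − 0.19) = 0.08429 m³/s.
= 7.283 ML/d.

7.28 ML/d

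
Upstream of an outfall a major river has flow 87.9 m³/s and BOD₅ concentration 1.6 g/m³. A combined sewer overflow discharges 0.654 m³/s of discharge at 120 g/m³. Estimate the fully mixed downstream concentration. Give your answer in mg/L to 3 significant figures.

2.47 mg/L

By mass balance at complete mixing, C = (0.654·120 + 87.9·1.6) / (0.654 + 87.9) = 219.1/88.55 = 2.474 mg/L.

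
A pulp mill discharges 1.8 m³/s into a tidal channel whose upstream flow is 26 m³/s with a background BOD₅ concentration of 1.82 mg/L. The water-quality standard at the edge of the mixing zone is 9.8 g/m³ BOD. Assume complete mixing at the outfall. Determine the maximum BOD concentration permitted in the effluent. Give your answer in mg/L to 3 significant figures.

125 mg/L

Mass balance: 9.8·27.8 = 1.8·Cₑ + 26·1.82.
Cₑ = (272.4 − 47.32) / 1.8 = 125.1 mg/L.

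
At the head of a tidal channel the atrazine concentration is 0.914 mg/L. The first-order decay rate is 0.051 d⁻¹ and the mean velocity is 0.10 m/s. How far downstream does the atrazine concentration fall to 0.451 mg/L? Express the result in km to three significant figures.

120 km

From C = C₀·e^(−kt), t = ln(C₀/C)/k = ln(0.914/0.451)/0.051 = 0.7064/0.051 = 13.85 d.
Distance = v·t = 0.10 m/s × 1.197e+06 s = 1.197e+05 m = 119.7 km.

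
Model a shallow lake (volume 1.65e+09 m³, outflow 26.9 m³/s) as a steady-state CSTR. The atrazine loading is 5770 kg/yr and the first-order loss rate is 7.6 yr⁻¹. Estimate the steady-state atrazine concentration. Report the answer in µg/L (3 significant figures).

Outflow Q = 26.9 m³/s × 3.156e+07 s/yr = 8.489e+08 m³/yr.
Steady-state CSTR mass balance: W = Q·C + k·V·C, so C = W/(Q + kV).
Q + kV = 8.489e+08 + 7.6·1.65e+09 = 1.339e+10 m³/yr.
C = 5770/1.339e+10 = 4.31e-07 kg/m³ = 0.000431 mg/L = 0.431 µg/L.

0.431 µg/L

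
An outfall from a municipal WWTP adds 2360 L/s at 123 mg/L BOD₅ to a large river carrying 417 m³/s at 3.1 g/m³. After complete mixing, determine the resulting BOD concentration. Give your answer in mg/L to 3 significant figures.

2360 L/s = 2.36 m³/s.
By mass balance at complete mixing, C = (2.36·123 + 417·3.1) / (2.36 + 417) = 1583/419.4 = 3.775 mg/L.

3.77 mg/L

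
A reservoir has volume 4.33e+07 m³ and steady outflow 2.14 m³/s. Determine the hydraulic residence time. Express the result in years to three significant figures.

Q = 2.14 m³/s × 3.156e+07 s/yr = 6.753e+07 m³/yr.
Hydraulic residence time τ = V/Q = 4.33e+07/6.753e+07 = 0.6412 yr.

0.641 yr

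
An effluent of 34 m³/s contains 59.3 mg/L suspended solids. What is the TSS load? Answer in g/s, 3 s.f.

Mass flux = Q·C = 34 m³/s × 59.3 g/m³ = 2016 g/s.

2020 g/s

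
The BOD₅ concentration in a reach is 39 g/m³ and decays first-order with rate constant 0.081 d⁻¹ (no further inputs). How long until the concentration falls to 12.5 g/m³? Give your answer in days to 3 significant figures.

t = ln(C₀/C)/k = ln(39/12.5)/0.081 = 1.138/0.081 = 14.05 d.

14.0 d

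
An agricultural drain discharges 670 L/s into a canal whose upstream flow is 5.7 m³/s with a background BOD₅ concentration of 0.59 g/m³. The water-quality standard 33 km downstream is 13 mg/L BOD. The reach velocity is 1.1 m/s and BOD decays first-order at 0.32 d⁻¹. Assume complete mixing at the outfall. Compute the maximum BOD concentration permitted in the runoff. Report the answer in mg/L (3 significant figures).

133 mg/L

670 L/s = 0.67 m³/s.
Travel time to the compliance point: t = 3.3e+04/1.1 = 3e+04 s = 0.3472 d; decay factor exp(−0.32·0.3472) = 0.8948.
So the concentration just after mixing may be at most 13/0.8948 = 14.53 mg/L.
Mass balance: 14.53·6.37 = 0.67·Cₑ + 5.7·0.59.
Cₑ = (92.54 − 3.363) / 0.67 = 133.1 mg/L.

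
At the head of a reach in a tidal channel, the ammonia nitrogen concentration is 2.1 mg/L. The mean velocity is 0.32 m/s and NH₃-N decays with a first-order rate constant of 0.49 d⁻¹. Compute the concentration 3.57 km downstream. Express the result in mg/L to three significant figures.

Travel time t = 3.57 km / 0.32 m/s = 3570/0.32 = 1.116e+04 s = 0.1291 d.
First-order decay: C = 2.1·exp(−0.49·0.1291) = 2.1·0.9387 = 1.971 mg/L.

1.97 mg/L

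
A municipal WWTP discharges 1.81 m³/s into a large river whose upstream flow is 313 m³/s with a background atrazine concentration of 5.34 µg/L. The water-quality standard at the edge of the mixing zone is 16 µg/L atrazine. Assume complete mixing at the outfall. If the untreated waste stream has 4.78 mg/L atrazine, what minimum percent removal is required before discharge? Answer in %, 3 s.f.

61.1 %

5.34 µg/L = 0.00534 mg/L.
16 µg/L = 0.016 mg/L.
Mass balance: 0.016·314.8 = 1.81·Cₑ + 313·0.00534.
Cₑ = (5.037 − 1.671) / 1.81 = 1.859 mg/L.
Required removal = 1 − 1.859/4.78 = 61.1 %.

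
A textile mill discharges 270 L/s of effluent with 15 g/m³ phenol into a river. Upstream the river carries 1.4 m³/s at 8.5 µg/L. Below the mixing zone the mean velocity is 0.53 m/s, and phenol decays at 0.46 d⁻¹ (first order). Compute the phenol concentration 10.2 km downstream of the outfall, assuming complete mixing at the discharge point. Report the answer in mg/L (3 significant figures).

2.20 mg/L

270 L/s = 0.27 m³/s.
8.5 µg/L = 0.0085 mg/L.
After complete mixing, C₀ = (0.27·15 + 1.4·0.0085) / 1.67 = 2.432 mg/L.
Travel time t = 1.02e+04 m / 0.53 m/s = 1.925e+04 s = 0.2227 d.
C = 2.432·exp(−0.46·0.2227) = 2.432·0.9026 = 2.195 mg/L.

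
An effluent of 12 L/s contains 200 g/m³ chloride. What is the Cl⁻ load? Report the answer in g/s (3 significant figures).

12 L/s = 0.012 m³/s.
Mass flux = Q·C = 0.012 m³/s × 200 g/m³ = 2.4 g/s.

2.40 g/s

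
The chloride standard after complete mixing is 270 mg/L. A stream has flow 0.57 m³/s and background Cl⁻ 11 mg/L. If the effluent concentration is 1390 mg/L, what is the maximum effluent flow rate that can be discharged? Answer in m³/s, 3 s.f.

Mass balance at complete mixing: C_std·(Q_w + Q_r) = Q_w·C_e + Q_r·C_b.
Rearranging, Q_w = Q_r·(C_std − C_b)/(C_e − C_std) = 0.57·(270 − 11) / (1390 − 270) = 0.1318 m³/s.

0.132 m³/s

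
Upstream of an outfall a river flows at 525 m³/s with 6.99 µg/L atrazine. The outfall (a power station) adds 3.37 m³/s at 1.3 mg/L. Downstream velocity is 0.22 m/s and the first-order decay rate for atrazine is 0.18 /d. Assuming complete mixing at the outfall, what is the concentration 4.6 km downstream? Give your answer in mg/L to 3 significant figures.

6.99 µg/L = 0.00699 mg/L.
After complete mixing, C₀ = (3.37·1.3 + 525·0.00699) / 528.4 = 0.01524 mg/L.
Travel time t = 4600 m / 0.22 m/s = 2.091e+04 s = 0.242 d.
C = 0.01524·exp(−0.18·0.242) = 0.01524·0.9574 = 0.01459 mg/L.

0.0146 mg/L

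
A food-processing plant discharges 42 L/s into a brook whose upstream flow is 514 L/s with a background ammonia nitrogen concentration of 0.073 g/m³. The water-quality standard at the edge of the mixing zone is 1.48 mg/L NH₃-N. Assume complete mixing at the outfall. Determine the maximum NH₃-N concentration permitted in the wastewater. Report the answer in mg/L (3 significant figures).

18.7 mg/L

42 L/s = 0.042 m³/s.
514 L/s = 0.514 m³/s.
Mass balance: 1.48·0.556 = 0.042·Cₑ + 0.514·0.073.
Cₑ = (0.8229 − 0.03752) / 0.042 = 18.7 mg/L.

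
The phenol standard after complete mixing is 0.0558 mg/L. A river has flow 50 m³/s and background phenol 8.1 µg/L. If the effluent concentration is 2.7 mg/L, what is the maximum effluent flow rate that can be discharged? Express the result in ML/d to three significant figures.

8.1 µg/L = 0.0081 mg/L.
Mass balance at complete mixing: C_std·(Q_w + Q_r) = Q_w·C_e + Q_r·C_b.
Rearranging, Q_w = Q_r·(C_std − C_b)/(C_e − C_std) = 50·(0.0558 − 0.0081) / (2.7 − 0.0558) = 0.902 m³/s.
= 77.93 ML/d.

77.9 ML/d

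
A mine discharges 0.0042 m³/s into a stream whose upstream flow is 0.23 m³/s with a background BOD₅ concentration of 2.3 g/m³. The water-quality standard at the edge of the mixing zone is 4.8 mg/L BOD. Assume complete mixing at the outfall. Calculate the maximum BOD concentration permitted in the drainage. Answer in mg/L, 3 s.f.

Mass balance: 4.8·0.2342 = 0.0042·Cₑ + 0.23·2.3.
Cₑ = (1.124 − 0.529) / 0.0042 = 141.7 mg/L.

142 mg/L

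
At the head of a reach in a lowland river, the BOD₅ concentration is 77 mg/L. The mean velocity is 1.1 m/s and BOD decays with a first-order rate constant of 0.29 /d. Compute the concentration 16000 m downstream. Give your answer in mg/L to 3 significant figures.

73.3 mg/L

Travel time t = 16000 m / 1.1 m/s = 1.6e+04/1.1 = 1.455e+04 s = 0.1684 d.
First-order decay: C = 77·exp(−0.29·0.1684) = 77·0.9524 = 73.33 mg/L.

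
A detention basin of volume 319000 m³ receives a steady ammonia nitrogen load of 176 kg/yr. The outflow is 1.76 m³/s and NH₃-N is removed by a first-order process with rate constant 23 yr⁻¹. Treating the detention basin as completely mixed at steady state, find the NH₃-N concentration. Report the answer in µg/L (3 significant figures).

Outflow Q = 1.76 m³/s × 3.156e+07 s/yr = 5.554e+07 m³/yr.
Steady-state CSTR mass balance: W = Q·C + k·V·C, so C = W/(Q + kV).
Q + kV = 5.554e+07 + 23·319000 = 6.288e+07 m³/yr.
C = 176/6.288e+07 = 2.799e-06 kg/m³ = 0.002799 mg/L = 2.799 µg/L.

2.80 µg/L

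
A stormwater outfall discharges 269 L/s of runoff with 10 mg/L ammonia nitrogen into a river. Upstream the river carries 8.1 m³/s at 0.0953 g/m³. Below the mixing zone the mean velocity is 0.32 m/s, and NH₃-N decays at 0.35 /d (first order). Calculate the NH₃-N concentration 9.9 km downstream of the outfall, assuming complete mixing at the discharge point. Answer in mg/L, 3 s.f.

0.365 mg/L

269 L/s = 0.269 m³/s.
After complete mixing, C₀ = (0.269·10 + 8.1·0.0953) / 8.369 = 0.4137 mg/L.
Travel time t = 9900 m / 0.32 m/s = 3.094e+04 s = 0.3581 d.
C = 0.4137·exp(−0.35·0.3581) = 0.4137·0.8822 = 0.3649 mg/L.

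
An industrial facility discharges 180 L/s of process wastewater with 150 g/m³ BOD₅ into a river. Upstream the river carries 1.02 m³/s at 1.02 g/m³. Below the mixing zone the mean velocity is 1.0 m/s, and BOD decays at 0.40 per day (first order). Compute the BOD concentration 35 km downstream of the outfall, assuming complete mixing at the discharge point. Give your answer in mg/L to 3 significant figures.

180 L/s = 0.18 m³/s.
After complete mixing, C₀ = (0.18·150 + 1.02·1.02) / 1.2 = 23.37 mg/L.
Travel time t = 3.5e+04 m / 1.0 m/s = 3.5e+04 s = 0.4051 d.
C = 23.37·exp(−0.40·0.4051) = 23.37·0.8504 = 19.87 mg/L.

19.9 mg/L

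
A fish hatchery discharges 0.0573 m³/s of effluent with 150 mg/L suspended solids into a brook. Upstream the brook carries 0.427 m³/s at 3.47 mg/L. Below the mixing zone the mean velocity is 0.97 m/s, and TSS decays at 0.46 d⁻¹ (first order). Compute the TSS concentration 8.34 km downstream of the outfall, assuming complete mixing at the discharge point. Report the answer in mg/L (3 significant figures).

After complete mixing, C₀ = (0.0573·150 + 0.427·3.47) / 0.4843 = 20.81 mg/L.
Travel time t = 8340 m / 0.97 m/s = 8598 s = 0.09951 d.
C = 20.81·exp(−0.46·0.09951) = 20.81·0.9553 = 19.88 mg/L.

19.9 mg/L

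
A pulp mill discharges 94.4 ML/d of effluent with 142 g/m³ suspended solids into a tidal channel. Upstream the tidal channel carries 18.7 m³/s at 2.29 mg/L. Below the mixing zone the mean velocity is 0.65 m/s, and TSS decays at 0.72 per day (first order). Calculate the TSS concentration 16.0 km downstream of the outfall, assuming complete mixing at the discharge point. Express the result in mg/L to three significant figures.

94.4 ML/d = 1.093 m³/s.
After complete mixing, C₀ = (1.093·142 + 18.7·2.29) / 19.79 = 10 mg/L.
Travel time t = 1.6e+04 m / 0.65 m/s = 2.462e+04 s = 0.2849 d.
C = 10·exp(−0.72·0.2849) = 10·0.8145 = 8.147 mg/L.

8.15 mg/L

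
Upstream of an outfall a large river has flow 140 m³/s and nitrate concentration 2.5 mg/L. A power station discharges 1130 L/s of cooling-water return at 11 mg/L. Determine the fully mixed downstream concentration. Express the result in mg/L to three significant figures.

1130 L/s = 1.13 m³/s.
Conservation of mass across the mixing zone: C = (1.13·11 + 140·2.5) / (1.13 + 140) = 362.4/141.1 = 2.568 mg/L.

2.57 mg/L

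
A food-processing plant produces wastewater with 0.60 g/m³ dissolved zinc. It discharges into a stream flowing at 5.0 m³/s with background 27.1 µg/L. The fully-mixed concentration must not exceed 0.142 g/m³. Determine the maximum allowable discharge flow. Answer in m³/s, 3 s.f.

27.1 µg/L = 0.0271 mg/L.
Mass balance at complete mixing: C_std·(Q_w + Q_r) = Q_w·C_e + Q_r·C_b.
Rearranging, Q_w = Q_r·(C_std − C_b)/(C_e − C_std) = 5.0·(0.142 − 0.0271) / (0.6 − 0.142) = 1.254 m³/s.

1.25 m³/s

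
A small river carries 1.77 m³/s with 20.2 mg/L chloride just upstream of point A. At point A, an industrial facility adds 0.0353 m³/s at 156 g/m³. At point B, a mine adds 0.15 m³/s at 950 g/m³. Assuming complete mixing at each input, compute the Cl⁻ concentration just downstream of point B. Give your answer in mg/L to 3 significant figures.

After input A: C = (1.77·20.2 + 0.0353·156) / 1.805 = 22.86 mg/L.
After input B: C = (1.805·22.86 + 0.15·950) / 1.955 = 93.98 mg/L.

94.0 mg/L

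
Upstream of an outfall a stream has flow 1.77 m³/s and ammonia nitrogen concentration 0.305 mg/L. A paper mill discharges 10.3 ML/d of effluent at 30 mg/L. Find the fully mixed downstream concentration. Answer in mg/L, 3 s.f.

10.3 ML/d = 0.1192 m³/s.
By mass balance at complete mixing, C = (0.1192·30 + 1.77·0.305) / (0.1192 + 1.77) = 4.116/1.889 = 2.179 mg/L.

2.18 mg/L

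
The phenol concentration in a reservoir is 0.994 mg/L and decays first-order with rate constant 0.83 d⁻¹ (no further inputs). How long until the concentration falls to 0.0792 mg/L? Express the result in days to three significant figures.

3.05 d

t = ln(C₀/C)/k = ln(0.994/0.0792)/0.83 = 2.53/0.83 = 3.048 d.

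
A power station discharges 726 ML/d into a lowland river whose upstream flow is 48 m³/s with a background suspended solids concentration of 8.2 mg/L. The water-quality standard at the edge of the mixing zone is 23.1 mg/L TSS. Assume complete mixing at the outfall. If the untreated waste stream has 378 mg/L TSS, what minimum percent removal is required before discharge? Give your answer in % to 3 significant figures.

726 ML/d = 8.403 m³/s.
Mass balance: 23.1·56.4 = 8.403·Cₑ + 48·8.2.
Cₑ = (1303 − 393.6) / 8.403 = 108.2 mg/L.
Required removal = 1 − 108.2/378 = 71.37 %.

71.4 %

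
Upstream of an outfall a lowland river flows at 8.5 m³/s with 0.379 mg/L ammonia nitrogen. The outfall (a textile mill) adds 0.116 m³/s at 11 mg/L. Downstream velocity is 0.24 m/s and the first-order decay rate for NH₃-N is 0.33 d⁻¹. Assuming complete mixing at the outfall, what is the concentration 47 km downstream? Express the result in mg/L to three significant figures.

0.247 mg/L

After complete mixing, C₀ = (0.116·11 + 8.5·0.379) / 8.616 = 0.522 mg/L.
Travel time t = 4.7e+04 m / 0.24 m/s = 1.958e+05 s = 2.267 d.
C = 0.522·exp(−0.33·2.267) = 0.522·0.4733 = 0.2471 mg/L.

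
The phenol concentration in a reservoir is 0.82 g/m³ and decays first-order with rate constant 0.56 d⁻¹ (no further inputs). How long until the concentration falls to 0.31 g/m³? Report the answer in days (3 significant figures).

1.74 d

t = ln(C₀/C)/k = ln(0.82/0.31)/0.56 = 0.9727/0.56 = 1.737 d.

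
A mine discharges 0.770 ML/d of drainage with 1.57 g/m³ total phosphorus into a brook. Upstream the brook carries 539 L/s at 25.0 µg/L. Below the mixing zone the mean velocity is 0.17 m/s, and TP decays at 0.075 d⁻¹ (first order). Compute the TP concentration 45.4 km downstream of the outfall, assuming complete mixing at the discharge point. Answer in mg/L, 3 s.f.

0.0398 mg/L

0.770 ML/d = 0.008912 m³/s.
539 L/s = 0.539 m³/s.
25.0 µg/L = 0.025 mg/L.
After complete mixing, C₀ = (0.008912·1.57 + 0.539·0.025) / 0.5479 = 0.05013 mg/L.
Travel time t = 4.54e+04 m / 0.17 m/s = 2.671e+05 s = 3.091 d.
C = 0.05013·exp(−0.075·3.091) = 0.05013·0.7931 = 0.03976 mg/L.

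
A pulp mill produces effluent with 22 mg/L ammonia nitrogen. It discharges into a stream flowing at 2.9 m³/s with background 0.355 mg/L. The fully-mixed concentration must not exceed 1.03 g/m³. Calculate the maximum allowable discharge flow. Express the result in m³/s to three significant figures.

Mass balance at complete mixing: C_std·(Q_w + Q_r) = Q_w·C_e + Q_r·C_b.
Rearranging, Q_w = Q_r·(C_std − C_b)/(C_e − C_std) = 2.9·(1.03 − 0.355) / (22 − 1.03) = 0.09335 m³/s.

0.0933 m³/s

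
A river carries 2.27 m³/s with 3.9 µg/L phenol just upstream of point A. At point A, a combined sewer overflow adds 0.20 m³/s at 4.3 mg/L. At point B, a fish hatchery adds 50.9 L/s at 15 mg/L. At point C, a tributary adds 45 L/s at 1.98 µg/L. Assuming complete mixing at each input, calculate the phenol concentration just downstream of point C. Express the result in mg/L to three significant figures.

3.9 µg/L = 0.0039 mg/L.
After input A: C = (2.27·0.0039 + 0.2·4.3) / 2.47 = 0.3518 mg/L.
50.9 L/s = 0.0509 m³/s.
After input B: C = (2.47·0.3518 + 0.0509·15) / 2.521 = 0.6475 mg/L.
45 L/s = 0.045 m³/s.
1.98 µg/L = 0.00198 mg/L.
After input C: C = (2.521·0.6475 + 0.045·0.00198) / 2.566 = 0.6362 mg/L.

0.636 mg/L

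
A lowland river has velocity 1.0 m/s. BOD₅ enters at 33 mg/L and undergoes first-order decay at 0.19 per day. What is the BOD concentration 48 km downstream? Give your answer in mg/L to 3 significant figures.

Travel time t = 48 km / 1.0 m/s = 4.8e+04/1.0 = 4.8e+04 s = 0.5556 d.
First-order decay: C = 33·exp(−0.19·0.5556) = 33·0.8998 = 29.69 mg/L.

29.7 mg/L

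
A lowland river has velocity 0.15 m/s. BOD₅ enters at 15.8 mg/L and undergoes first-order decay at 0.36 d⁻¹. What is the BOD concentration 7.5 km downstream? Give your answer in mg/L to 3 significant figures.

Travel time t = 7.5 km / 0.15 m/s = 7500/0.15 = 5e+04 s = 0.5787 d.
First-order decay: C = 15.8·exp(−0.36·0.5787) = 15.8·0.8119 = 12.83 mg/L.

12.8 mg/L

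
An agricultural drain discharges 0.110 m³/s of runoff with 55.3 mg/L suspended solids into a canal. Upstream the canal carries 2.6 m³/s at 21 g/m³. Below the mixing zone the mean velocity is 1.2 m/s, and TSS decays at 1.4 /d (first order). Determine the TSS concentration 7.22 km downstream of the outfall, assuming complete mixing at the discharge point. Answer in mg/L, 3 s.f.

20.3 mg/L

After complete mixing, C₀ = (0.11·55.3 + 2.6·21) / 2.71 = 22.39 mg/L.
Travel time t = 7220 m / 1.2 m/s = 6017 s = 0.06964 d.
C = 22.39·exp(−1.4·0.06964) = 22.39·0.9071 = 20.31 mg/L.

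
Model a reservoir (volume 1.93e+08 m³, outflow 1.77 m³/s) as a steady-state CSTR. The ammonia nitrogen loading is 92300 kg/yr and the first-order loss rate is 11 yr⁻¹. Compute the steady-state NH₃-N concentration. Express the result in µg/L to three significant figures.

42.4 µg/L

Outflow Q = 1.77 m³/s × 3.156e+07 s/yr = 5.586e+07 m³/yr.
Steady-state CSTR mass balance: W = Q·C + k·V·C, so C = W/(Q + kV).
Q + kV = 5.586e+07 + 11·1.93e+08 = 2.179e+09 m³/yr.
C = 92300/2.179e+09 = 4.236e-05 kg/m³ = 0.04236 mg/L = 42.36 µg/L.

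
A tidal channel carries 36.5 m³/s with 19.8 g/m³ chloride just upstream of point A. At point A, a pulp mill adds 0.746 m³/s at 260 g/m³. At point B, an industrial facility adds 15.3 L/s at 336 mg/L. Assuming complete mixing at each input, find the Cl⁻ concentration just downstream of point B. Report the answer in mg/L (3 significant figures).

After input A: C = (36.5·19.8 + 0.746·260) / 37.25 = 24.61 mg/L.
15.3 L/s = 0.0153 m³/s.
After input B: C = (37.25·24.61 + 0.0153·336) / 37.26 = 24.74 mg/L.

24.7 mg/L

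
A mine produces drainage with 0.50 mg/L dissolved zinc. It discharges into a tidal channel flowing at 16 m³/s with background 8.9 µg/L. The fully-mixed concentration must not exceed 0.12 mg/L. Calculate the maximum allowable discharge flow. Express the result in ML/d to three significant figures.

8.9 µg/L = 0.0089 mg/L.
Mass balance at complete mixing: C_std·(Q_w + Q_r) = Q_w·C_e + Q_r·C_b.
Rearranging, Q_w = Q_r·(C_std − C_b)/(C_e − C_std) = 16·(0.12 − 0.0089) / (0.5 − 0.12) = 4.678 m³/s.
= 404.2 ML/d.

404 ML/d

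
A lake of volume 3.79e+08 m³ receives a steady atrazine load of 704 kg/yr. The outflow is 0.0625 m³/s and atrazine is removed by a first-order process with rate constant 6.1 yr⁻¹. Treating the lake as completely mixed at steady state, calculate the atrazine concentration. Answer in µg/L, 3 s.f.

Outflow Q = 0.0625 m³/s × 3.156e+07 s/yr = 1.972e+06 m³/yr.
Steady-state CSTR mass balance: W = Q·C + k·V·C, so C = W/(Q + kV).
Q + kV = 1.972e+06 + 6.1·3.79e+08 = 2.314e+09 m³/yr.
C = 704/2.314e+09 = 3.043e-07 kg/m³ = 0.0003043 mg/L = 0.3043 µg/L.

0.304 µg/L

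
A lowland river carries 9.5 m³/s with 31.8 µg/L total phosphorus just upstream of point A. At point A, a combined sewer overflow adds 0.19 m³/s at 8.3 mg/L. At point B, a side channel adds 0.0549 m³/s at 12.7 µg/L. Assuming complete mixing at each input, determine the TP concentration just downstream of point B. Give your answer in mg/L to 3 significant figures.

0.193 mg/L

31.8 µg/L = 0.0318 mg/L.
After input A: C = (9.5·0.0318 + 0.19·8.3) / 9.69 = 0.1939 mg/L.
12.7 µg/L = 0.0127 mg/L.
After input B: C = (9.69·0.1939 + 0.0549·0.0127) / 9.745 = 0.1929 mg/L.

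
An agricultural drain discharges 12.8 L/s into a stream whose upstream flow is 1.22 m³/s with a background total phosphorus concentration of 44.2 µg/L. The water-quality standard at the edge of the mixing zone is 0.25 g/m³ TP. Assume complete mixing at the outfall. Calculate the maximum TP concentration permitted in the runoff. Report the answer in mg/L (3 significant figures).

19.9 mg/L

12.8 L/s = 0.0128 m³/s.
44.2 µg/L = 0.0442 mg/L.
Mass balance: 0.25·1.233 = 0.0128·Cₑ + 1.22·0.0442.
Cₑ = (0.3082 − 0.05392) / 0.0128 = 19.87 mg/L.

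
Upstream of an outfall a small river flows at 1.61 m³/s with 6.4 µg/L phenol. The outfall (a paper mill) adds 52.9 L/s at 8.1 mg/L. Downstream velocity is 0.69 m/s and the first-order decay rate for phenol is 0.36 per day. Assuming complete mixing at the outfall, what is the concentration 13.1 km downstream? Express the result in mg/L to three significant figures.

52.9 L/s = 0.0529 m³/s.
6.4 µg/L = 0.0064 mg/L.
After complete mixing, C₀ = (0.0529·8.1 + 1.61·0.0064) / 1.663 = 0.2639 mg/L.
Travel time t = 1.31e+04 m / 0.69 m/s = 1.899e+04 s = 0.2197 d.
C = 0.2639·exp(−0.36·0.2197) = 0.2639·0.9239 = 0.2438 mg/L.

0.244 mg/L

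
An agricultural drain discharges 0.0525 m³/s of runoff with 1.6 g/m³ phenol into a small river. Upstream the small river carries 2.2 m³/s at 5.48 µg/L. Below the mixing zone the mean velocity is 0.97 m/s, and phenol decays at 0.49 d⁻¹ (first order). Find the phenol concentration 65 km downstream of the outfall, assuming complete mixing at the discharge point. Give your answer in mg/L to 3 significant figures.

0.0292 mg/L

5.48 µg/L = 0.00548 mg/L.
After complete mixing, C₀ = (0.0525·1.6 + 2.2·0.00548) / 2.253 = 0.04264 mg/L.
Travel time t = 6.5e+04 m / 0.97 m/s = 6.701e+04 s = 0.7756 d.
C = 0.04264·exp(−0.49·0.7756) = 0.04264·0.6838 = 0.02916 mg/L.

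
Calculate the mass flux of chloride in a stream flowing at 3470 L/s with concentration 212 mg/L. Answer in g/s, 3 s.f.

736 g/s

3470 L/s = 3.47 m³/s.
Mass flux = Q·C = 3.47 m³/s × 212 g/m³ = 735.6 g/s.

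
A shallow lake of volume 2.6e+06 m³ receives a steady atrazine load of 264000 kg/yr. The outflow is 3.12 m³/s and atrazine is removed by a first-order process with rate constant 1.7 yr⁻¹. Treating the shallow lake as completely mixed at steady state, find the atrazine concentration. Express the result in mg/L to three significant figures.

2.57 mg/L

Outflow Q = 3.12 m³/s × 3.156e+07 s/yr = 9.846e+07 m³/yr.
Steady-state CSTR mass balance: W = Q·C + k·V·C, so C = W/(Q + kV).
Q + kV = 9.846e+07 + 1.7·2.6e+06 = 1.029e+08 m³/yr.
C = 264000/1.029e+08 = 0.002566 kg/m³ = 2.566 mg/L.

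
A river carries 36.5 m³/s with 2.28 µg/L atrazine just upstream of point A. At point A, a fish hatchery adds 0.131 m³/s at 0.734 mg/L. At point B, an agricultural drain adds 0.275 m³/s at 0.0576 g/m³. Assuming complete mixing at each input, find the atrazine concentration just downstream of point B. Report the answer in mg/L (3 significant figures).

2.28 µg/L = 0.00228 mg/L.
After input A: C = (36.5·0.00228 + 0.131·0.734) / 36.63 = 0.004897 mg/L.
After input B: C = (36.63·0.004897 + 0.275·0.0576) / 36.91 = 0.005289 mg/L.

0.00529 mg/L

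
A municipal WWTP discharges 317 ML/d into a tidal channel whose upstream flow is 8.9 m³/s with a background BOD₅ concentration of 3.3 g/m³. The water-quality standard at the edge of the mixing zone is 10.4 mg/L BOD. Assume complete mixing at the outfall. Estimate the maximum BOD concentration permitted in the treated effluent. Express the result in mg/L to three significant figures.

27.6 mg/L

317 ML/d = 3.669 m³/s.
Mass balance: 10.4·12.57 = 3.669·Cₑ + 8.9·3.3.
Cₑ = (130.7 − 29.37) / 3.669 = 27.62 mg/L.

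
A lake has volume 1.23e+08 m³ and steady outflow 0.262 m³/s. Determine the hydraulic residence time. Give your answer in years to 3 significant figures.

14.9 yr

Q = 0.262 m³/s × 3.156e+07 s/yr = 8.268e+06 m³/yr.
Hydraulic residence time τ = V/Q = 1.23e+08/8.268e+06 = 14.88 yr.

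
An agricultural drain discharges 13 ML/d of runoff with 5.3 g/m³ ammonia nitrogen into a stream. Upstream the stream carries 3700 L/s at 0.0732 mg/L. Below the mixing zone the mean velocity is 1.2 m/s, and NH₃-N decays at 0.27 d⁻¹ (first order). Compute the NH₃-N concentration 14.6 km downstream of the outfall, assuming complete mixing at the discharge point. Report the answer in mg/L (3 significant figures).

13 ML/d = 0.1505 m³/s.
3700 L/s = 3.7 m³/s.
After complete mixing, C₀ = (0.1505·5.3 + 3.7·0.0732) / 3.85 = 0.2774 mg/L.
Travel time t = 1.46e+04 m / 1.2 m/s = 1.217e+04 s = 0.1408 d.
C = 0.2774·exp(−0.27·0.1408) = 0.2774·0.9627 = 0.2671 mg/L.

0.267 mg/L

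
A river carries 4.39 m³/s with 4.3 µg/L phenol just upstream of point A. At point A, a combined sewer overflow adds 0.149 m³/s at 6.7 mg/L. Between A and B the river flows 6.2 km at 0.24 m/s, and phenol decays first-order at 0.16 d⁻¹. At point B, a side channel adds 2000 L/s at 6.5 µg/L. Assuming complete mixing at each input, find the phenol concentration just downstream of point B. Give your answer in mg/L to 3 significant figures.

4.3 µg/L = 0.0043 mg/L.
After input A: C = (4.39·0.0043 + 0.149·6.7) / 4.539 = 0.2241 mg/L.
Over the 6.2 km reach to input B (t = 2.583e+04 s = 0.299 d), decay gives C = 0.2241·exp(−0.16·0.299) = 0.2136 mg/L.
2000 L/s = 2 m³/s.
6.5 µg/L = 0.0065 mg/L.
After input B: C = (4.539·0.2136 + 2·0.0065) / 6.539 = 0.1503 mg/L.

0.150 mg/L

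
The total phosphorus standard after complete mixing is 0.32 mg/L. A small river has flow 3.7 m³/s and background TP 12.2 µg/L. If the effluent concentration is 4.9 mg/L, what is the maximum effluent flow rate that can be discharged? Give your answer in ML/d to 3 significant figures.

12.2 µg/L = 0.0122 mg/L.
Mass balance at complete mixing: C_std·(Q_w + Q_r) = Q_w·C_e + Q_r·C_b.
Rearranging, Q_w = Q_r·(C_std − C_b)/(C_e − C_std) = 3.7·(0.32 − 0.0122) / (4.9 − 0.32) = 0.2487 m³/s.
= 21.48 ML/d.

21.5 ML/d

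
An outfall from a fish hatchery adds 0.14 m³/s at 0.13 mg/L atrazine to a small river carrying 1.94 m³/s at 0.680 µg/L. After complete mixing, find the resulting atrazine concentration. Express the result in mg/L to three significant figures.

0.00938 mg/L

0.680 µg/L = 0.00068 mg/L.
Conservation of mass across the mixing zone: C = (0.14·0.13 + 1.94·0.00068) / (0.14 + 1.94) = 0.01952/2.08 = 0.009384 mg/L.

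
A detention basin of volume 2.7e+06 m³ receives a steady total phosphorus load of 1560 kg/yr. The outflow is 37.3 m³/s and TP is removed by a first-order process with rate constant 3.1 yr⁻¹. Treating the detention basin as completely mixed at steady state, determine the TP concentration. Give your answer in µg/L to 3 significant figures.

1.32 µg/L

Outflow Q = 37.3 m³/s × 3.156e+07 s/yr = 1.177e+09 m³/yr.
Steady-state CSTR mass balance: W = Q·C + k·V·C, so C = W/(Q + kV).
Q + kV = 1.177e+09 + 3.1·2.7e+06 = 1.185e+09 m³/yr.
C = 1560/1.185e+09 = 1.316e-06 kg/m³ = 0.001316 mg/L = 1.316 µg/L.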